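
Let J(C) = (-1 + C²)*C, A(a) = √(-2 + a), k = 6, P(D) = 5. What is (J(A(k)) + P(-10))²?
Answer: 121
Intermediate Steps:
J(C) = C*(-1 + C²)
(J(A(k)) + P(-10))² = (((√(-2 + 6))³ - √(-2 + 6)) + 5)² = (((√4)³ - √4) + 5)² = ((2³ - 1*2) + 5)² = ((8 - 2) + 5)² = (6 + 5)² = 11² = 121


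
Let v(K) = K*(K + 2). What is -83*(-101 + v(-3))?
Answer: 8134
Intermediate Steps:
v(K) = K*(2 + K)
-83*(-101 + v(-3)) = -83*(-101 - 3*(2 - 3)) = -83*(-101 - 3*(-1)) = -83*(-101 + 3) = -83*(-98) = 8134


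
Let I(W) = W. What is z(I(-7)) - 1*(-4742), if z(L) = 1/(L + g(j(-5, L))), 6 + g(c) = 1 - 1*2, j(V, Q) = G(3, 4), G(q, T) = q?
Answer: 66387/14 ≈ 4741.9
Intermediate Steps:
j(V, Q) = 3
g(c) = -7 (g(c) = -6 + (1 - 1*2) = -6 + (1 - 2) = -6 - 1 = -7)
z(L) = 1/(-7 + L) (z(L) = 1/(L - 7) = 1/(-7 + L))
z(I(-7)) - 1*(-4742) = 1/(-7 - 7) - 1*(-4742) = 1/(-14) + 4742 = -1/14 + 4742 = 66387/14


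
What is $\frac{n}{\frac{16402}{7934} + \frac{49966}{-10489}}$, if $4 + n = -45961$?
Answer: $\frac{1912597352795}{112194833} \approx 17047.0$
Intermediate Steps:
$n = -45965$ ($n = -4 - 45961 = -45965$)
$\frac{n}{\frac{16402}{7934} + \frac{49966}{-10489}} = - \frac{45965}{\frac{16402}{7934} + \frac{49966}{-10489}} = - \frac{45965}{16402 \cdot \frac{1}{7934} + 49966 \left(- \frac{1}{10489}\right)} = - \frac{45965}{\frac{8201}{3967} - \frac{49966}{10489}} = - \frac{45965}{- \frac{112194833}{41609863}} = \left(-45965\right) \left(- \frac{41609863}{112194833}\right) = \frac{1912597352795}{112194833}$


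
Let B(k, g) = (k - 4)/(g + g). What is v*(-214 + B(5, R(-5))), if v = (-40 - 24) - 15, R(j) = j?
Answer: 169139/10 ≈ 16914.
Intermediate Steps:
B(k, g) = (-4 + k)/(2*g) (B(k, g) = (-4 + k)/((2*g)) = (-4 + k)*(1/(2*g)) = (-4 + k)/(2*g))
v = -79 (v = -64 - 15 = -79)
v*(-214 + B(5, R(-5))) = -79*(-214 + (1/2)*(-4 + 5)/(-5)) = -79*(-214 + (1/2)*(-1/5)*1) = -79*(-214 - 1/10) = -79*(-2141/10) = 169139/10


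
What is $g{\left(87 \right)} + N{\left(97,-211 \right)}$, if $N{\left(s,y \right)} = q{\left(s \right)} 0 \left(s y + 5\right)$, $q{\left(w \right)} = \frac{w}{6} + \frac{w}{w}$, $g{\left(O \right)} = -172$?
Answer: $-172$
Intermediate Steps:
$q{\left(w \right)} = 1 + \frac{w}{6}$ ($q{\left(w \right)} = w \frac{1}{6} + 1 = \frac{w}{6} + 1 = 1 + \frac{w}{6}$)
$N{\left(s,y \right)} = 0$ ($N{\left(s,y \right)} = \left(1 + \frac{s}{6}\right) 0 \left(s y + 5\right) = 0 \left(5 + s y\right) = 0$)
$g{\left(87 \right)} + N{\left(97,-211 \right)} = -172 + 0 = -172$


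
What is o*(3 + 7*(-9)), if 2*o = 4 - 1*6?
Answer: 60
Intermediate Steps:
o = -1 (o = (4 - 1*6)/2 = (4 - 6)/2 = (½)*(-2) = -1)
o*(3 + 7*(-9)) = -(3 + 7*(-9)) = -(3 - 63) = -1*(-60) = 60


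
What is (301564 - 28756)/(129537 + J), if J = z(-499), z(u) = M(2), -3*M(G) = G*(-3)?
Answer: 272808/129539 ≈ 2.1060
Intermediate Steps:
M(G) = G (M(G) = -G*(-3)/3 = -(-1)*G = G)
z(u) = 2
J = 2
(301564 - 28756)/(129537 + J) = (301564 - 28756)/(129537 + 2) = 272808/129539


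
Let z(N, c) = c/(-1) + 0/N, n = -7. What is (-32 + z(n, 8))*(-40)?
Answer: 1600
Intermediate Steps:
z(N, c) = -c (z(N, c) = c*(-1) + 0 = -c + 0 = -c)
(-32 + z(n, 8))*(-40) = (-32 - 1*8)*(-40) = (-32 - 8)*(-40) = -40*(-40) = 1600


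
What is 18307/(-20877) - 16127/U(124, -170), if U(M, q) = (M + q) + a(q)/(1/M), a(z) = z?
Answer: -5563367/49005278 ≈ -0.11353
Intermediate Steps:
U(M, q) = M + q + M*q (U(M, q) = (M + q) + q/(1/M) = (M + q) + q*M = (M + q) + M*q = M + q + M*q)
18307/(-20877) - 16127/U(124, -170) = 18307/(-20877) - 16127/(124 - 170 + 124*(-170)) = 18307*(-1/20877) - 16127/(124 - 170 - 21080) = -18307/20877 - 16127/(-21126) = -18307/20877 - 16127*(-1/21126) = -18307/20877 + 16127/21126 = -5563367/49005278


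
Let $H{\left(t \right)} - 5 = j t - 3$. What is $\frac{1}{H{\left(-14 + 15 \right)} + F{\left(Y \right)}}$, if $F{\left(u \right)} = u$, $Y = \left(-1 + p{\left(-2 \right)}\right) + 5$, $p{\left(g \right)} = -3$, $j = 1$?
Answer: $\frac{1}{4} \approx 0.25$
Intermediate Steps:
$H{\left(t \right)} = 2 + t$ ($H{\left(t \right)} = 5 + \left(1 t - 3\right) = 5 + \left(t - 3\right) = 5 + \left(-3 + t\right) = 2 + t$)
$Y = 1$ ($Y = \left(-1 - 3\right) + 5 = -4 + 5 = 1$)
$\frac{1}{H{\left(-14 + 15 \right)} + F{\left(Y \right)}} = \frac{1}{\left(2 + \left(-14 + 15\right)\right) + 1} = \frac{1}{\left(2 + 1\right) + 1} = \frac{1}{3 + 1} = \frac{1}{4}$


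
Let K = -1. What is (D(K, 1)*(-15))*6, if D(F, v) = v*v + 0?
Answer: -90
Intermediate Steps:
D(F, v) = v**2 (D(F, v) = v**2 + 0 = v**2)
(D(K, 1)*(-15))*6 = (1**2*(-15))*6 = (1*(-15))*6 = -15*6 = -90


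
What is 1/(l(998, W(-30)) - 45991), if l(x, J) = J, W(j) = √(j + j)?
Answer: -45991/2115172141 - 2*I*√15/2115172141 ≈ -2.1743e-5 - 3.6621e-9*I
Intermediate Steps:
W(j) = √2*√j (W(j) = √(2*j) = √2*√j)
1/(l(998, W(-30)) - 45991) = 1/(√2*√(-30) - 45991) = 1/(√2*(I*√30) - 45991) = 1/(2*I*√15 - 45991) = 1/(-45991 + 2*I*√15)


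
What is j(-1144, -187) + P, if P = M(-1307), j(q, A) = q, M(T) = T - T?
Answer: -1144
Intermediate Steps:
M(T) = 0
P = 0
j(-1144, -187) + P = -1144 + 0 = -1144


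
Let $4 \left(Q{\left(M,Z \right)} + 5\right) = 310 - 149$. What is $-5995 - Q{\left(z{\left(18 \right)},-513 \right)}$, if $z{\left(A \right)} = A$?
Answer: $- \frac{24121}{4} \approx -6030.3$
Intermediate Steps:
$Q{\left(M,Z \right)} = \frac{141}{4}$ ($Q{\left(M,Z \right)} = -5 + \frac{310 - 149}{4} = -5 + \frac{1}{4} \cdot 161 = -5 + \frac{161}{4} = \frac{141}{4}$)
$-5995 - Q{\left(z{\left(18 \right)},-513 \right)} = -5995 - \frac{141}{4} = - \frac{24121}{4}$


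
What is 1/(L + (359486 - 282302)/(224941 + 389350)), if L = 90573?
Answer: 614291/55638255927 ≈ 1.1041e-5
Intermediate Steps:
1/(L + (359486 - 282302)/(224941 + 389350)) = 1/(90573 + (359486 - 282302)/(224941 + 389350)) = 1/(90573 + 77184/614291) = 1/(55638255927/614291) = 614291/55638255927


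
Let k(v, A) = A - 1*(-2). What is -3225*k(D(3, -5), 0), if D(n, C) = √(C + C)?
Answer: -6450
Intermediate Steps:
D(n, C) = √2*√C (D(n, C) = √(2*C) = √2*√C)
k(v, A) = 2 + A (k(v, A) = A + 2 = 2 + A)
-3225*k(D(3, -5), 0) = -3225*(2 + 0) = -3225*2 = -6450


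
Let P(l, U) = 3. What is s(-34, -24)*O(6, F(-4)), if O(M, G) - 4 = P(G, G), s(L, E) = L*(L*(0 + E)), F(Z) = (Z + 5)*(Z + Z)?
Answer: -194208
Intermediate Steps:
F(Z) = 2*Z*(5 + Z) (F(Z) = (5 + Z)*(2*Z) = 2*Z*(5 + Z))
s(L, E) = E*L² (s(L, E) = L*(L*E) = L*(E*L) = E*L²)
O(M, G) = 7 (O(M, G) = 4 + 3 = 7)
s(-34, -24)*O(6, F(-4)) = -24*(-34)²*7 = -24*1156*7 = -27744*7 = -194208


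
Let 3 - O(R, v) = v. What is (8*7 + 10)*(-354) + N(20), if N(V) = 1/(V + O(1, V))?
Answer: -70091/3 ≈ -23364.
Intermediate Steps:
O(R, v) = 3 - v
N(V) = ⅓ (N(V) = 1/(V + (3 - V)) = 1/3 = ⅓)
(8*7 + 10)*(-354) + N(20) = (8*7 + 10)*(-354) + ⅓ = (56 + 10)*(-354) + ⅓ = 66*(-354) + ⅓ = -23364 + ⅓ = -70091/3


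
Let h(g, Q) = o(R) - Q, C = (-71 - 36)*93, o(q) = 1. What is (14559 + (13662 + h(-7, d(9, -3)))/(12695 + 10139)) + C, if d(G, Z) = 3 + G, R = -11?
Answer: 105232723/22834 ≈ 4608.6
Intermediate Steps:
C = -9951 (C = -107*93 = -9951)
h(g, Q) = 1 - Q
(14559 + (13662 + h(-7, d(9, -3)))/(12695 + 10139)) + C = (14559 + (13662 + (1 - (3 + 9)))/(12695 + 10139)) - 9951 = (14559 + (13662 + (1 - 1*12))/22834) - 9951 = (14559 + (13662 + (1 - 12))*(1/22834)) - 9951 = (14559 + (13662 - 11)*(1/22834)) - 9951 = (14559 + 13651*(1/22834)) - 9951 = (14559 + 13651/22834) - 9951 = 332453857/22834 - 9951 = 105232723/22834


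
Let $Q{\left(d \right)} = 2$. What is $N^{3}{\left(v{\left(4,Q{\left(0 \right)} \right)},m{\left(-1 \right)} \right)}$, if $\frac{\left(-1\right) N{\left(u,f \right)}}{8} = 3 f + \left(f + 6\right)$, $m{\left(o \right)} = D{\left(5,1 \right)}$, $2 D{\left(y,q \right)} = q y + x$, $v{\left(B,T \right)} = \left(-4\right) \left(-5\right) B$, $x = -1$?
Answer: $-1404928$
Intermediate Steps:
$v{\left(B,T \right)} = 20 B$
$D{\left(y,q \right)} = - \frac{1}{2} + \frac{q y}{2}$ ($D{\left(y,q \right)} = \frac{q y - 1}{2} = \frac{-1 + q y}{2} = - \frac{1}{2} + \frac{q y}{2}$)
$m{\left(o \right)} = 2$ ($m{\left(o \right)} = - \frac{1}{2} + \frac{1}{2} \cdot 1 \cdot 5 = - \frac{1}{2} + \frac{5}{2} = 2$)
$N{\left(u,f \right)} = -48 - 32 f$ ($N{\left(u,f \right)} = - 8 \left(3 f + \left(f + 6\right)\right) = - 8 \left(3 f + \left(6 + f\right)\right) = - 8 \left(6 + 4 f\right) = -48 - 32 f$)
$N^{3}{\left(v{\left(4,Q{\left(0 \right)} \right)},m{\left(-1 \right)} \right)} = \left(-48 - 64\right)^{3} = \left(-112\right)^{3} = -1404928$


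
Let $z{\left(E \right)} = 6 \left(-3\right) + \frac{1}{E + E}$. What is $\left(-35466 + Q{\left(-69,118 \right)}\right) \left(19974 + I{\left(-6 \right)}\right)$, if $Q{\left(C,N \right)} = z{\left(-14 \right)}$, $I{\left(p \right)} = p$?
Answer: $- \frac{4959816576}{7} \approx -7.0855 \cdot 10^{8}$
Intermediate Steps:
$z{\left(E \right)} = -18 + \frac{1}{2 E}$
$Q{\left(C,N \right)} = - \frac{505}{28}$ ($Q{\left(C,N \right)} = -18 + \frac{1}{2 \left(-14\right)} = -18 + \frac{1}{2} \left(- \frac{1}{14}\right) = -18 - \frac{1}{28} = - \frac{505}{28}$)
$\left(-35466 + Q{\left(-69,118 \right)}\right) \left(19974 + I{\left(-6 \right)}\right) = \left(-35466 - \frac{505}{28}\right) \left(19974 - 6\right) = \left(- \frac{993553}{28}\right) 19968 = - \frac{4959816576}{7}$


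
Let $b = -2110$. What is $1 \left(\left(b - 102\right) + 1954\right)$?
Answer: $-258$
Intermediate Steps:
$1 \left(\left(b - 102\right) + 1954\right) = 1 \left(\left(-2110 - 102\right) + 1954\right) = 1 \left(-2212 + 1954\right) = 1 \left(-258\right) = -258$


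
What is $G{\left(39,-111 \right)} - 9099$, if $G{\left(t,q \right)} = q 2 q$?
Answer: $15543$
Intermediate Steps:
$G{\left(t,q \right)} = 2 q^{2}$ ($G{\left(t,q \right)} = 2 q q = 2 q^{2}$)
$G{\left(39,-111 \right)} - 9099 = 2 \left(-111\right)^{2} - 9099 = 2 \cdot 12321 - 9099 = 24642 - 9099 = 15543$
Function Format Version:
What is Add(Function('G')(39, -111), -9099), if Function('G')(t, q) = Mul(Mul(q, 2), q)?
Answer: 15543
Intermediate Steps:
Function('G')(t, q) = Mul(2, Pow(q, 2)) (Function('G')(t, q) = Mul(Mul(2, q), q) = Mul(2, Pow(q, 2)))
Add(Function('G')(39, -111), -9099) = Add(Mul(2, Pow(-111, 2)), -9099) = Add(Mul(2, 12321), -9099) = Add(24642, -9099) = 15543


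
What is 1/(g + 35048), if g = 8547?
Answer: 1/43595 ≈ 2.2938e-5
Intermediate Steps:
1/(g + 35048) = 1/(8547 + 35048) = 1/43595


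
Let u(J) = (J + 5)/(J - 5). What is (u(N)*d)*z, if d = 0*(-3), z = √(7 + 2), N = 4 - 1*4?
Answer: 0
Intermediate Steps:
N = 0 (N = 4 - 4 = 0)
z = 3 (z = √9 = 3)
u(J) = (5 + J)/(-5 + J)
d = 0
(u(N)*d)*z = (((5 + 0)/(-5 + 0))*0)*3 = ((5/(-5))*0)*3 = (-⅕*5*0)*3 = -1*0*3 = 0*3 = 0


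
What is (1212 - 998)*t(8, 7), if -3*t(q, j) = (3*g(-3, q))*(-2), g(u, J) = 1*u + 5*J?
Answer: 15836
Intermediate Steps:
g(u, J) = u + 5*J
t(q, j) = -6 + 10*q (t(q, j) = -3*(-3 + 5*q)*(-2)/3 = -(-9 + 15*q)*(-2)/3 = -(18 - 30*q)/3 = -6 + 10*q)
(1212 - 998)*t(8, 7) = (1212 - 998)*(-6 + 10*8) = 214*(-6 + 80) = 214*74 = 15836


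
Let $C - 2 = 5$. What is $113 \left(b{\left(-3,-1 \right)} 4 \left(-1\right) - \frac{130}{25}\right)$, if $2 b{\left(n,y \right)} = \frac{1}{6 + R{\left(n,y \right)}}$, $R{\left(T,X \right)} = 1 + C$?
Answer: $- \frac{21131}{35} \approx -603.74$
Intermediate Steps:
$C = 7$ ($C = 2 + 5 = 7$)
$R{\left(T,X \right)} = 8$ ($R{\left(T,X \right)} = 1 + 7 = 8$)
$b{\left(n,y \right)} = \frac{1}{28}$ ($b{\left(n,y \right)} = \frac{1}{2 \left(6 + 8\right)} = \frac{1}{2 \cdot 14} = \frac{1}{2} \cdot \frac{1}{14} = \frac{1}{28}$)
$113 \left(b{\left(-3,-1 \right)} 4 \left(-1\right) - \frac{130}{25}\right) = 113 \left(\frac{1}{28} \cdot 4 \left(-1\right) - \frac{130}{25}\right) = 113 \left(\frac{1}{7} \left(-1\right) - \frac{26}{5}\right) = 113 \left(- \frac{1}{7} - \frac{26}{5}\right) = 113 \left(- \frac{187}{35}\right) = - \frac{21131}{35}$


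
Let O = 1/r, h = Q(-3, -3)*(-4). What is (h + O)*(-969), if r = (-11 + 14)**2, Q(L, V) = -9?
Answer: -104975/3 ≈ -34992.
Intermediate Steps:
r = 9 (r = 3**2 = 9)
h = 36 (h = -9*(-4) = 36)
O = 1/9 ≈ 0.11111
(h + O)*(-969) = (36 + 1/9)*(-969) = (325/9)*(-969) = -104975/3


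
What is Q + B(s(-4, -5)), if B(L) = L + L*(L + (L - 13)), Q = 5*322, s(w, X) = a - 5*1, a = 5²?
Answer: 2170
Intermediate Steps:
a = 25
s(w, X) = 20 (s(w, X) = 25 - 5*1 = 25 - 5 = 20)
Q = 1610
B(L) = L + L*(-13 + 2*L) (B(L) = L + L*(L + (-13 + L)) = L + L*(-13 + 2*L))
Q + B(s(-4, -5)) = 1610 + 2*20*(-6 + 20) = 1610 + 2*20*14 = 1610 + 560 = 2170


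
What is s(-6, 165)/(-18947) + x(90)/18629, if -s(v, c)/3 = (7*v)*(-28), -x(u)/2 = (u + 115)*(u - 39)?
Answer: -330458658/352963663 ≈ -0.93624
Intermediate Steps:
x(u) = -2*(-39 + u)*(115 + u) (x(u) = -2*(u + 115)*(u - 39) = -2*(115 + u)*(-39 + u) = -2*(-39 + u)*(115 + u))
s(v, c) = 588*v (s(v, c) = -3*7*v*(-28) = -(-588)*v = 588*v)
s(-6, 165)/(-18947) + x(90)/18629 = (588*(-6))/(-18947) + (8970 - 152*90 - 2*90²)/18629 = -3528*(-1/18947) + (8970 - 13680 - 2*8100)*(1/18629) = 3528/18947 + (8970 - 13680 - 16200)*(1/18629) = 3528/18947 - 20910*1/18629 = 3528/18947 - 20910/18629 = -330458658/352963663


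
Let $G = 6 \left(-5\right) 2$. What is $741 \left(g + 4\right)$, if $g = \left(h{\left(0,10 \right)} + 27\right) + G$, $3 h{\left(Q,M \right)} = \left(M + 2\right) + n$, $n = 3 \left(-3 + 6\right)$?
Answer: $-16302$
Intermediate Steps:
$G = -60$ ($G = \left(-30\right) 2 = -60$)
$n = 9$ ($n = 3 \cdot 3 = 9$)
$h{\left(Q,M \right)} = \frac{11}{3} + \frac{M}{3}$ ($h{\left(Q,M \right)} = \frac{\left(M + 2\right) + 9}{3} = \frac{\left(2 + M\right) + 9}{3} = \frac{11 + M}{3} = \frac{11}{3} + \frac{M}{3}$)
$g = -26$ ($g = \left(\left(\frac{11}{3} + \frac{1}{3} \cdot 10\right) + 27\right) - 60 = \left(\left(\frac{11}{3} + \frac{10}{3}\right) + 27\right) - 60 = \left(7 + 27\right) - 60 = 34 - 60 = -26$)
$741 \left(g + 4\right) = 741 \left(-26 + 4\right) = 741 \left(-22\right) = -16302$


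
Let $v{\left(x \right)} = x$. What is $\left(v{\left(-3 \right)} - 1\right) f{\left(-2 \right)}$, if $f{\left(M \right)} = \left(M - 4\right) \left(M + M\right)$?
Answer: $-96$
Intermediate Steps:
$f{\left(M \right)} = 2 M \left(-4 + M\right)$ ($f{\left(M \right)} = \left(-4 + M\right) 2 M = 2 M \left(-4 + M\right)$)
$\left(v{\left(-3 \right)} - 1\right) f{\left(-2 \right)} = \left(-3 - 1\right) 2 \left(-2\right) \left(-4 - 2\right) = - 4 \cdot 2 \left(-2\right) \left(-6\right) = \left(-4\right) 24 = -96$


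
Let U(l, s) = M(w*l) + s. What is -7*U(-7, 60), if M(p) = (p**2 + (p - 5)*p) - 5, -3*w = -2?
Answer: -7679/9 ≈ -853.22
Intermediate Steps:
w = 2/3 (w = -1/3*(-2) = 2/3 ≈ 0.66667)
M(p) = -5 + p**2 + p*(-5 + p) (M(p) = (p**2 + (-5 + p)*p) - 5 = (p**2 + p*(-5 + p)) - 5 = -5 + p**2 + p*(-5 + p))
U(l, s) = -5 + s - 10*l/3 + 8*l**2/9 (U(l, s) = (-5 - 10*l/3 + 2*(2*l/3)**2) + s = (-5 - 10*l/3 + 2*(4*l**2/9)) + s = (-5 - 10*l/3 + 8*l**2/9) + s = -5 + s - 10*l/3 + 8*l**2/9)
-7*U(-7, 60) = -7*(-5 + 60 - 10/3*(-7) + (8/9)*(-7)**2) = -7*(-5 + 60 + 70/3 + (8/9)*49) = -7*(-5 + 60 + 70/3 + 392/9) = -7*1097/9 = -7679/9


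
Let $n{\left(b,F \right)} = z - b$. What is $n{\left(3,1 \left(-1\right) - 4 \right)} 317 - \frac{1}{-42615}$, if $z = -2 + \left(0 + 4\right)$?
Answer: $- \frac{13508954}{42615} \approx -317.0$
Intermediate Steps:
$z = 2$ ($z = -2 + 4 = 2$)
$n{\left(b,F \right)} = 2 - b$
$n{\left(3,1 \left(-1\right) - 4 \right)} 317 - \frac{1}{-42615} = \left(2 - 3\right) 317 - \frac{1}{-42615} = \left(2 - 3\right) 317 - - \frac{1}{42615} = \left(-1\right) 317 + \frac{1}{42615} = -317 + \frac{1}{42615} = - \frac{13508954}{42615}$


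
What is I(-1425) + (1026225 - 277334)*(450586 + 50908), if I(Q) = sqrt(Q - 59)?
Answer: 375564343154 + 2*I*sqrt(371) ≈ 3.7556e+11 + 38.523*I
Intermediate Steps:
I(Q) = sqrt(-59 + Q)
I(-1425) + (1026225 - 277334)*(450586 + 50908) = sqrt(-59 - 1425) + (1026225 - 277334)*(450586 + 50908) = sqrt(-1484) + 748891*501494 = 2*I*sqrt(371) + 375564343154 = 375564343154 + 2*I*sqrt(371)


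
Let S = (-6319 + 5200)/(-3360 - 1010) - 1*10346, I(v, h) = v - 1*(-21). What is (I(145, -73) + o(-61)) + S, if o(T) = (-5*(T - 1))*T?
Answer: -127122181/4370 ≈ -29090.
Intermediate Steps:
I(v, h) = 21 + v (I(v, h) = v + 21 = 21 + v)
o(T) = T*(5 - 5*T) (o(T) = (-5*(-1 + T))*T = (5 - 5*T)*T = T*(5 - 5*T))
S = -45210901/4370 (S = -1119/(-4370) - 10346 = -1119*(-1/4370) - 10346 = 1119/4370 - 10346 = -45210901/4370 ≈ -10346.)
(I(145, -73) + o(-61)) + S = ((21 + 145) + 5*(-61)*(1 - 1*(-61))) - 45210901/4370 = (166 + 5*(-61)*(1 + 61)) - 45210901/4370 = (166 + 5*(-61)*62) - 45210901/4370 = (166 - 18910) - 45210901/4370 = -18744 - 45210901/4370 = -127122181/4370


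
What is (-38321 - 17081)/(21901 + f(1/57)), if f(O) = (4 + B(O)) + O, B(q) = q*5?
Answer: -1052638/416197 ≈ -2.5292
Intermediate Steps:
B(q) = 5*q
f(O) = 4 + 6*O (f(O) = (4 + 5*O) + O = 4 + 6*O)
(-38321 - 17081)/(21901 + f(1/57)) = (-38321 - 17081)/(21901 + (4 + 6/57)) = -55402/(21901 + (4 + 6*(1/57))) = -55402/(21901 + (4 + 2/19)) = -55402/(21901 + 78/19) = -55402/416197/19 = -55402*19/416197 = -1052638/416197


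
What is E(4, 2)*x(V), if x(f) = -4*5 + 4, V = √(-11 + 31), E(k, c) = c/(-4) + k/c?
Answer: -24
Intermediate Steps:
E(k, c) = -c/4 + k/c (E(k, c) = c*(-¼) + k/c = -c/4 + k/c)
V = 2*√5 (V = √20 = 2*√5 ≈ 4.4721)
x(f) = -16 (x(f) = -20 + 4 = -16)
E(4, 2)*x(V) = (-¼*2 + 4/2)*(-16) = (-½ + 4*(½))*(-16) = (-½ + 2)*(-16) = (3/2)*(-16) = -24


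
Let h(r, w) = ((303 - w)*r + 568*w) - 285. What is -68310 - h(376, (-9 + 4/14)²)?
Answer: -9630129/49 ≈ -1.9653e+5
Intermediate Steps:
h(r, w) = -285 + 568*w + r*(303 - w) (h(r, w) = (r*(303 - w) + 568*w) - 285 = (568*w + r*(303 - w)) - 285 = -285 + 568*w + r*(303 - w))
-68310 - h(376, (-9 + 4/14)²) = -68310 - (-285 + 303*376 + 568*(-9 + 4/14)² - 1*376*(-9 + 4/14)²) = -68310 - (-285 + 113928 + 568*(-9 + 4*(1/14))² - 1*376*(-9 + 4*(1/14))²) = -68310 - (-285 + 113928 + 568*(-9 + 2/7)² - 1*376*(-9 + 2/7)²) = -68310 - (-285 + 113928 + 568*(-61/7)² - 1*376*(-61/7)²) = -68310 - (-285 + 113928 + 568*(3721/49) - 1*376*3721/49) = -68310 - (-285 + 113928 + 2113528/49 - 1399096/49) = -68310 - 1*6282939/49 = -68310 - 6282939/49 = -9630129/49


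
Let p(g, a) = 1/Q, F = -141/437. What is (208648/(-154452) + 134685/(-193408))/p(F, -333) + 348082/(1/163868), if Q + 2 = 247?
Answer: 425974590457210910059/7468063104 ≈ 5.7040e+10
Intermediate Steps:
Q = 245 (Q = -2 + 247 = 245)
F = -141/437 (F = -141*1/437 = -141/437 ≈ -0.32265)
p(g, a) = 1/245
(208648/(-154452) + 134685/(-193408))/p(F, -333) + 348082/(1/163868) = (208648/(-154452) + 134685/(-193408))/(1/245) + 348082/(1/163868) = (208648*(-1/154452) + 134685*(-1/193408))*245 + 348082/(1/163868) = (-52162/38613 - 134685/193408)*245 + 348082*163868 = -15289140001/7468063104*245 + 57039501176 = -3745839300245/7468063104 + 57039501176 = 425974590457210910059/7468063104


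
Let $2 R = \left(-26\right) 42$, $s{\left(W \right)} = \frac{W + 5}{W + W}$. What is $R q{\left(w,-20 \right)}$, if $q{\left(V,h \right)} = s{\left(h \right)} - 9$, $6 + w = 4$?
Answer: $\frac{18837}{4} \approx 4709.3$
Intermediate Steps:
$w = -2$ ($w = -6 + 4 = -2$)
$s{\left(W \right)} = \frac{5 + W}{2 W}$
$q{\left(V,h \right)} = -9 + \frac{5 + h}{2 h}$ ($q{\left(V,h \right)} = \frac{5 + h}{2 h} - 9 = -9 + \frac{5 + h}{2 h}$)
$R = -546$ ($R = \frac{\left(-26\right) 42}{2} = \frac{1}{2} \left(-1092\right) = -546$)
$R q{\left(w,-20 \right)} = - 546 \frac{5 - -340}{2 \left(-20\right)} = - 546 \cdot \frac{1}{2} \left(- \frac{1}{20}\right) \left(5 + 340\right) = - 546 \cdot \frac{1}{2} \left(- \frac{1}{20}\right) 345 = \left(-546\right) \left(- \frac{69}{8}\right) = \frac{18837}{4}$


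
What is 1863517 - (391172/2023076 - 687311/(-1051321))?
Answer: 990879190179384221/531725570849 ≈ 1.8635e+6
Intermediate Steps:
1863517 - (391172/2023076 - 687311/(-1051321)) = 1863517 - (391172*(1/2023076) - 687311*(-1/1051321)) = 1863517 - (97793/505769 + 687311/1051321) = 1863517 - 1*450432431712/531725570849 = 1863517 - 450432431712/531725570849 = 990879190179384221/531725570849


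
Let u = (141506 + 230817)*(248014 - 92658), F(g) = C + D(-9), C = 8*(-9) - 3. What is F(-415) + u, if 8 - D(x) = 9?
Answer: 57842611912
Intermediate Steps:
D(x) = -1 (D(x) = 8 - 1*9 = 8 - 9 = -1)
C = -75 (C = -72 - 3 = -75)
F(g) = -76 (F(g) = -75 - 1 = -76)
u = 57842611988 (u = 372323*155356 = 57842611988)
F(-415) + u = -76 + 57842611988 = 57842611912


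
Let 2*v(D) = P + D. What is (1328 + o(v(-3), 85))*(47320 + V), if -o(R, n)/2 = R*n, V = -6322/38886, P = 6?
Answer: 987202489727/19443 ≈ 5.0774e+7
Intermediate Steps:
v(D) = 3 + D/2 (v(D) = (6 + D)/2 = 3 + D/2)
V = -3161/19443 (V = -6322*1/38886 = -3161/19443 ≈ -0.16258)
o(R, n) = -2*R*n
(1328 + o(v(-3), 85))*(47320 + V) = (1328 - 2*(3 + (1/2)*(-3))*85)*(47320 - 3161/19443) = (1328 - 2*(3 - 3/2)*85)*(920039599/19443) = (1328 - 2*3/2*85)*(920039599/19443) = (1328 - 255)*(920039599/19443) = 1073*(920039599/19443) = 987202489727/19443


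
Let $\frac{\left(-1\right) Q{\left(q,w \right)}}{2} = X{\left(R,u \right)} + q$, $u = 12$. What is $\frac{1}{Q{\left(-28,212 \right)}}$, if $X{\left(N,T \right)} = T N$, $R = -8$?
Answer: $\frac{1}{248} \approx 0.0040323$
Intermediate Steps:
$X{\left(N,T \right)} = N T$
$Q{\left(q,w \right)} = 192 - 2 q$ ($Q{\left(q,w \right)} = - 2 \left(\left(-8\right) 12 + q\right) = - 2 \left(-96 + q\right) = 192 - 2 q$)
$\frac{1}{Q{\left(-28,212 \right)}} = \frac{1}{192 - -56} = \frac{1}{192 + 56} = \frac{1}{248}$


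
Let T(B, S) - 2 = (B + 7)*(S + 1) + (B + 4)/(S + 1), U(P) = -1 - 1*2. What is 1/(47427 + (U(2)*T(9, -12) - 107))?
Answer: 11/526301 ≈ 2.0901e-5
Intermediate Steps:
U(P) = -3 (U(P) = -1 - 2 = -3)
T(B, S) = 2 + (4 + B)/(1 + S) + (1 + S)*(7 + B) (T(B, S) = 2 + ((B + 7)*(S + 1) + (B + 4)/(S + 1)) = 2 + ((7 + B)*(1 + S) + (4 + B)/(1 + S)) = 2 + ((1 + S)*(7 + B) + (4 + B)/(1 + S)) = 2 + ((4 + B)/(1 + S) + (1 + S)*(7 + B)) = 2 + (4 + B)/(1 + S) + (1 + S)*(7 + B))
1/(47427 + (U(2)*T(9, -12) - 107)) = 1/(47427 + (-3*(13 + 2*9 + 7*(-12)² + 16*(-12) + 9*(-12)² + 2*9*(-12))/(1 - 12) - 107)) = 1/(47427 + (-3*(13 + 18 + 7*144 - 192 + 9*144 - 216)/(-11) - 107)) = 1/(47427 + (-(-3)*(13 + 18 + 1008 - 192 + 1296 - 216)/11 - 107)) = 1/(47427 + (-(-3)*1927/11 - 107)) = 1/(47427 + (-3*(-1927/11) - 107)) = 1/(47427 + (5781/11 - 107)) = 1/(47427 + 4604/11) = 1/(526301/11) = 11/526301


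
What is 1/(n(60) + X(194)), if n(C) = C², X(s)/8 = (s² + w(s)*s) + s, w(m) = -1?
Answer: 1/304688 ≈ 3.2820e-6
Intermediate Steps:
X(s) = 8*s² (X(s) = 8*((s² - s) + s) = 8*s²)
1/(n(60) + X(194)) = 1/(60² + 8*194²) = 1/(3600 + 8*37636) = 1/(3600 + 301088) = 1/304688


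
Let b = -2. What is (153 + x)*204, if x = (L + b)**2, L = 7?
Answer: 36312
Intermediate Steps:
x = 25 (x = (7 - 2)**2 = 5**2 = 25)
(153 + x)*204 = (153 + 25)*204 = 178*204 = 36312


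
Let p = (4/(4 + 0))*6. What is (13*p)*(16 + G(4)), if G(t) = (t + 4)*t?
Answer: 3744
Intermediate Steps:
p = 6 (p = (4/4)*6 = (4*(¼))*6 = 1*6 = 6)
G(t) = t*(4 + t) (G(t) = (4 + t)*t = t*(4 + t))
(13*p)*(16 + G(4)) = (13*6)*(16 + 4*(4 + 4)) = 78*(16 + 4*8) = 78*(16 + 32) = 78*48 = 3744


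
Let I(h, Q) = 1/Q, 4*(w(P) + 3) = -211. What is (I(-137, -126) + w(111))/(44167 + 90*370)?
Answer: -14051/19521684 ≈ -0.00071976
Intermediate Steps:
w(P) = -223/4 (w(P) = -3 + (¼)*(-211) = -3 - 211/4 = -223/4)
(I(-137, -126) + w(111))/(44167 + 90*370) = (1/(-126) - 223/4)/(44167 + 90*370) = (-1/126 - 223/4)/(44167 + 33300) = -14051/252/77467 = -14051/252*1/77467 = -14051/19521684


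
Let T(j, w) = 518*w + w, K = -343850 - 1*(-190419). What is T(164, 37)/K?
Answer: -19203/153431 ≈ -0.12516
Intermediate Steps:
K = -153431 (K = -343850 + 190419 = -153431)
T(j, w) = 519*w
T(164, 37)/K = (519*37)/(-153431) = 19203*(-1/153431) = -19203/153431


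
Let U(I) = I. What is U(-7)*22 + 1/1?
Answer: -153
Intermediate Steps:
U(-7)*22 + 1/1 = -7*22 + 1/1 = -154 + 1 = -153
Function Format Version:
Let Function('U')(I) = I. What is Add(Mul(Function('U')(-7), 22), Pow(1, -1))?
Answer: -153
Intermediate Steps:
Add(Mul(Function('U')(-7), 22), Pow(1, -1)) = Add(Mul(-7, 22), Pow(1, -1)) = Add(-154, 1) = -153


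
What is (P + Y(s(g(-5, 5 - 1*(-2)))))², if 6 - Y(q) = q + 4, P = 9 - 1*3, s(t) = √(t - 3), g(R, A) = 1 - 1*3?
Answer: (8 - I*√5)² ≈ 59.0 - 35.777*I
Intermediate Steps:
g(R, A) = -2 (g(R, A) = 1 - 3 = -2)
s(t) = √(-3 + t)
P = 6 (P = 9 - 3 = 6)
Y(q) = 2 - q (Y(q) = 6 - (q + 4) = 6 - (4 + q) = 6 + (-4 - q) = 2 - q)
(P + Y(s(g(-5, 5 - 1*(-2)))))² = (6 + (2 - √(-3 - 2)))² = (6 + (2 - √(-5)))² = (6 + (2 - I*√5))² = (8 - I*√5)²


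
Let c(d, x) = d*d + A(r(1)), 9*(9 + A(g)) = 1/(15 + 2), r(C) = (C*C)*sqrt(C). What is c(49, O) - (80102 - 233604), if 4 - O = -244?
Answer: 23851783/153 ≈ 1.5589e+5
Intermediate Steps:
O = 248 (O = 4 - 1*(-244) = 4 + 244 = 248)
r(C) = C**(5/2) (r(C) = C**2*sqrt(C) = C**(5/2))
A(g) = -1376/153 (A(g) = -9 + 1/(9*(15 + 2)) = -9 + (1/9)/17 = -9 + (1/9)*(1/17) = -9 + 1/153 = -1376/153)
c(d, x) = -1376/153 + d**2 (c(d, x) = d*d - 1376/153 = d**2 - 1376/153 = -1376/153 + d**2)
c(49, O) - (80102 - 233604) = (-1376/153 + 49**2) - (80102 - 233604) = (-1376/153 + 2401) - 1*(-153502) = 365977/153 + 153502 = 23851783/153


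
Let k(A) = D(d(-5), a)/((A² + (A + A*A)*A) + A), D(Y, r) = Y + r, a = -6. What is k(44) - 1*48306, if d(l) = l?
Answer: -391278601/8100 ≈ -48306.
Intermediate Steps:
k(A) = -11/(A + A² + A*(A + A²)) (k(A) = (-5 - 6)/((A² + (A + A*A)*A) + A) = -11/((A² + (A + A²)*A) + A) = -11/((A² + A*(A + A²)) + A) = -11/(A + A² + A*(A + A²)))
k(44) - 1*48306 = -11/(44*(1 + 44² + 2*44)) - 1*48306 = -11*1/44/(1 + 1936 + 88) - 48306 = -11*1/44/2025 - 48306 = -11*1/44*1/2025 - 48306 = -1/8100 - 48306 = -391278601/8100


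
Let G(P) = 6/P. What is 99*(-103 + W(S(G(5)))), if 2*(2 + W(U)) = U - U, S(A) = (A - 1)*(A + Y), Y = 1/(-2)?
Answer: -10395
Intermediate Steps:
Y = -½ ≈ -0.50000
S(A) = (-1 + A)*(-½ + A) (S(A) = (A - 1)*(A - ½) = (-1 + A)*(-½ + A))
W(U) = -2 (W(U) = -2 + (U - U)/2 = -2 + (½)*0 = -2 + 0 = -2)
99*(-103 + W(S(G(5)))) = 99*(-103 - 2) = 99*(-105) = -10395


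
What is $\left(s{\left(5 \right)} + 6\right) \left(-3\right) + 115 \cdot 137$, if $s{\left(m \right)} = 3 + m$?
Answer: $15713$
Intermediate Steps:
$\left(s{\left(5 \right)} + 6\right) \left(-3\right) + 115 \cdot 137 = \left(\left(3 + 5\right) + 6\right) \left(-3\right) + 115 \cdot 137 = \left(8 + 6\right) \left(-3\right) + 15755 = 14 \left(-3\right) + 15755 = -42 + 15755 = 15713$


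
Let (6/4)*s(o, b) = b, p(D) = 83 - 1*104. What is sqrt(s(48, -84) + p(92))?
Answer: I*sqrt(77) ≈ 8.775*I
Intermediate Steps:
p(D) = -21 (p(D) = 83 - 104 = -21)
s(o, b) = 2*b/3
sqrt(s(48, -84) + p(92)) = sqrt((2/3)*(-84) - 21) = sqrt(-56 - 21) = sqrt(-77) = I*sqrt(77)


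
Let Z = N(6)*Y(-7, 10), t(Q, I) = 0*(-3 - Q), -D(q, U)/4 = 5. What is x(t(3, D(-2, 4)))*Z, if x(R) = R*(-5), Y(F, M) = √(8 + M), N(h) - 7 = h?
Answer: 0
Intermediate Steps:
D(q, U) = -20 (D(q, U) = -4*5 = -20)
N(h) = 7 + h
t(Q, I) = 0
Z = 39*√2 (Z = (7 + 6)*√(8 + 10) = 13*√18 = 13*(3*√2) = 39*√2 ≈ 55.154)
x(R) = -5*R
x(t(3, D(-2, 4)))*Z = (-5*0)*(39*√2) = 0*(39*√2) = 0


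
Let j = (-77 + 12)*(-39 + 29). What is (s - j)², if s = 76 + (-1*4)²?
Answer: 311364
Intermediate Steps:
s = 92 (s = 76 + (-4)² = 76 + 16 = 92)
j = 650 (j = -65*(-10) = 650)
(s - j)² = (92 - 1*650)² = (92 - 650)² = (-558)² = 311364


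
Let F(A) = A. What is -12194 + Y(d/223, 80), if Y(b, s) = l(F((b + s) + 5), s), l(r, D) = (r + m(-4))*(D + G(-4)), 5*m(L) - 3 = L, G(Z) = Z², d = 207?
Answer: -4419958/1115 ≈ -3964.1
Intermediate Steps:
m(L) = ⅗ + L/5
l(r, D) = (16 + D)*(-⅕ + r) (l(r, D) = (r + (⅗ + (⅕)*(-4)))*(D + (-4)²) = (r + (⅗ - ⅘))*(D + 16) = (r - ⅕)*(16 + D) = (-⅕ + r)*(16 + D) = (16 + D)*(-⅕ + r))
Y(b, s) = 384/5 + 16*b + 79*s/5 + s*(5 + b + s) (Y(b, s) = -16/5 + 16*((b + s) + 5) - s/5 + s*((b + s) + 5) = -16/5 + 16*(5 + b + s) - s/5 + s*(5 + b + s) = -16/5 + (80 + 16*b + 16*s) - s/5 + s*(5 + b + s) = 384/5 + 16*b + 79*s/5 + s*(5 + b + s))
-12194 + Y(d/223, 80) = -12194 + (384/5 + 16*(207/223) + (79/5)*80 + 80*(5 + 207/223 + 80)) = -12194 + (384/5 + 16*(207*(1/223)) + 1264 + 80*(5 + 207*(1/223) + 80)) = -12194 + (384/5 + 16*(207/223) + 1264 + 80*(5 + 207/223 + 80)) = -12194 + (384/5 + 3312/223 + 1264 + 80*(19162/223)) = -12194 + (384/5 + 3312/223 + 1264 + 1532960/223) = -12194 + 9176352/1115 = -4419958/1115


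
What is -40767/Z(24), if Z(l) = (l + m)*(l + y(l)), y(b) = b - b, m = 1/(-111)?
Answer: -1508379/21304 ≈ -70.803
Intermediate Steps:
m = -1/111 ≈ -0.0090090
y(b) = 0
Z(l) = l*(-1/111 + l) (Z(l) = (l - 1/111)*(l + 0) = (-1/111 + l)*l = l*(-1/111 + l))
-40767/Z(24) = -40767*1/(24*(-1/111 + 24)) = -40767/(24*(2663/111)) = -40767/21304/37 = -40767*37/21304 = -1508379/21304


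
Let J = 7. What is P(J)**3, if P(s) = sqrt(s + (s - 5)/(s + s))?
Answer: 250*sqrt(14)/49 ≈ 19.090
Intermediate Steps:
P(s) = sqrt(s + (-5 + s)/(2*s)) (P(s) = sqrt(s + (-5 + s)/((2*s))) = sqrt(s + (-5 + s)*(1/(2*s))) = sqrt(s + (-5 + s)/(2*s)))
P(J)**3 = (sqrt(2 - 10/7 + 4*7)/2)**3 = (sqrt(2 - 10*1/7 + 28)/2)**3 = (sqrt(2 - 10/7 + 28)/2)**3 = (sqrt(200/7)/2)**3 = ((10*sqrt(14)/7)/2)**3 = (5*sqrt(14)/7)**3 = 250*sqrt(14)/49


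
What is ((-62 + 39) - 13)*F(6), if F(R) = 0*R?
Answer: 0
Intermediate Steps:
F(R) = 0
((-62 + 39) - 13)*F(6) = ((-62 + 39) - 13)*0 = (-23 - 13)*0 = -36*0 = 0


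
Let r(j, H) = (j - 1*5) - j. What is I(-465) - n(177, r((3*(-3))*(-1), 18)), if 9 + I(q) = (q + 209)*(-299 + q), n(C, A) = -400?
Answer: 195975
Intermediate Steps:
r(j, H) = -5 (r(j, H) = (j - 5) - j = (-5 + j) - j = -5)
I(q) = -9 + (-299 + q)*(209 + q) (I(q) = -9 + (q + 209)*(-299 + q) = -9 + (209 + q)*(-299 + q) = -9 + (-299 + q)*(209 + q))
I(-465) - n(177, r((3*(-3))*(-1), 18)) = (-62500 + (-465)**2 - 90*(-465)) - 1*(-400) = (-62500 + 216225 + 41850) + 400 = 195575 + 400 = 195975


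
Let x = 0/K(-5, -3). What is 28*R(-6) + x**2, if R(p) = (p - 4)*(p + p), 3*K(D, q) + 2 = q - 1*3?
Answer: 3360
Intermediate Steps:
K(D, q) = -5/3 + q/3 (K(D, q) = -2/3 + (q - 1*3)/3 = -2/3 + (q - 3)/3 = -2/3 + (-3 + q)/3 = -2/3 + (-1 + q/3) = -5/3 + q/3)
R(p) = 2*p*(-4 + p) (R(p) = (-4 + p)*(2*p) = 2*p*(-4 + p))
x = 0 (x = 0/(-5/3 + (1/3)*(-3)) = 0/(-5/3 - 1) = 0/(-8/3) = 0*(-3/8) = 0)
28*R(-6) + x**2 = 28*(2*(-6)*(-4 - 6)) + 0**2 = 28*(2*(-6)*(-10)) + 0 = 28*120 + 0 = 3360 + 0 = 3360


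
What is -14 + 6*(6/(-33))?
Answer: -166/11 ≈ -15.091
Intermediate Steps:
-14 + 6*(6/(-33)) = -14 + 6*(6*(-1/33)) = -14 + 6*(-2/11) = -14 - 12/11 = -166/11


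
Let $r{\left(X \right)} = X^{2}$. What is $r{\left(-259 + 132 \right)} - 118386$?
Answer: $-102257$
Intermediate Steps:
$r{\left(-259 + 132 \right)} - 118386 = \left(-259 + 132\right)^{2} - 118386 = \left(-127\right)^{2} - 118386 = 16129 - 118386 = -102257$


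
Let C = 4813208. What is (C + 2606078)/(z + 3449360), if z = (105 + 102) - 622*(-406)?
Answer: 7419286/3702099 ≈ 2.0041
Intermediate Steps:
z = 252739 (z = 207 + 252532 = 252739)
(C + 2606078)/(z + 3449360) = (4813208 + 2606078)/(252739 + 3449360) = 7419286/3702099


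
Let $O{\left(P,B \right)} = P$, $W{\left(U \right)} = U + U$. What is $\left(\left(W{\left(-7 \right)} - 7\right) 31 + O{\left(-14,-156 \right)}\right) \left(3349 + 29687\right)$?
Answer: $-21968940$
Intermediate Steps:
$W{\left(U \right)} = 2 U$
$\left(\left(W{\left(-7 \right)} - 7\right) 31 + O{\left(-14,-156 \right)}\right) \left(3349 + 29687\right) = \left(\left(2 \left(-7\right) - 7\right) 31 - 14\right) \left(3349 + 29687\right) = \left(\left(-14 - 7\right) 31 - 14\right) 33036 = \left(\left(-21\right) 31 - 14\right) 33036 = \left(-651 - 14\right) 33036 = \left(-665\right) 33036 = -21968940$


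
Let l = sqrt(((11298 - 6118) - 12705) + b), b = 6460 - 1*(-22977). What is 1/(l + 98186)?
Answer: 4463/438203122 - sqrt(5478)/4820234342 ≈ 1.0169e-5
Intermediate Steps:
b = 29437 (b = 6460 + 22977 = 29437)
l = 2*sqrt(5478) (l = sqrt(((11298 - 6118) - 12705) + 29437) = sqrt((5180 - 12705) + 29437) = sqrt(-7525 + 29437) = sqrt(21912) = 2*sqrt(5478) ≈ 148.03)
1/(l + 98186) = 1/(2*sqrt(5478) + 98186) = 1/(98186 + 2*sqrt(5478))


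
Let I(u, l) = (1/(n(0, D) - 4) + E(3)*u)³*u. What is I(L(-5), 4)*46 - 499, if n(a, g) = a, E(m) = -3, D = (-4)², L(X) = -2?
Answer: -287825/16 ≈ -17989.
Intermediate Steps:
D = 16
I(u, l) = u*(-¼ - 3*u)³ (I(u, l) = (1/(0 - 4) - 3*u)³*u = (1/(-4) - 3*u)³*u = (-¼ - 3*u)³*u = u*(-¼ - 3*u)³)
I(L(-5), 4)*46 - 499 = -1/64*(-2)*(1 + 12*(-2))³*46 - 499 = -1/64*(-2)*(1 - 24)³*46 - 499 = -1/64*(-2)*(-23)³*46 - 499 = -1/64*(-2)*(-12167)*46 - 499 = -12167/32*46 - 499 = -279841/16 - 499 = -287825/16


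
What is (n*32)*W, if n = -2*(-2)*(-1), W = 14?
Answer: -1792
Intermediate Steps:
n = -4 (n = 4*(-1) = -4)
(n*32)*W = -4*32*14 = -128*14 = -1792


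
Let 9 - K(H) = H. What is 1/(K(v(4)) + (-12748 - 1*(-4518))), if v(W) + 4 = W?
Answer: -1/8221 ≈ -0.00012164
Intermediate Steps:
v(W) = -4 + W
K(H) = 9 - H
1/(K(v(4)) + (-12748 - 1*(-4518))) = 1/((9 - (-4 + 4)) + (-12748 - 1*(-4518))) = 1/((9 - 1*0) + (-12748 + 4518)) = 1/((9 + 0) - 8230) = 1/(9 - 8230) = 1/(-8221) = -1/8221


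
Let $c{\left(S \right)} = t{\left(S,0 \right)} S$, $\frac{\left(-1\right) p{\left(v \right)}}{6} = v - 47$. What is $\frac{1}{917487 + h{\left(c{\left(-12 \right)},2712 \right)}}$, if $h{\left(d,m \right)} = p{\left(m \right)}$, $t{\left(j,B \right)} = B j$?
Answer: $\frac{1}{901497} \approx 1.1093 \cdot 10^{-6}$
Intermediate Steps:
$p{\left(v \right)} = 282 - 6 v$ ($p{\left(v \right)} = - 6 \left(v - 47\right) = - 6 \left(-47 + v\right) = 282 - 6 v$)
$c{\left(S \right)} = 0$ ($c{\left(S \right)} = 0 S S = 0 S = 0$)
$h{\left(d,m \right)} = 282 - 6 m$
$\frac{1}{917487 + h{\left(c{\left(-12 \right)},2712 \right)}} = \frac{1}{917487 + \left(282 - 16272\right)} = \frac{1}{917487 - 15990} = \frac{1}{901497}$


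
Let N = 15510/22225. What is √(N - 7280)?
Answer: I*√143824633610/4445 ≈ 85.319*I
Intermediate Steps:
N = 3102/4445 (N = 15510*(1/22225) = 3102/4445 ≈ 0.69786)
√(N - 7280) = √(3102/4445 - 7280) = √(-32356498/4445) = I*√143824633610/4445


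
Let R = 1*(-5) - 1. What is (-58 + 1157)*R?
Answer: -6594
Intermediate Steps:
R = -6 (R = -5 - 1 = -6)
(-58 + 1157)*R = (-58 + 1157)*(-6) = 1099*(-6) = -6594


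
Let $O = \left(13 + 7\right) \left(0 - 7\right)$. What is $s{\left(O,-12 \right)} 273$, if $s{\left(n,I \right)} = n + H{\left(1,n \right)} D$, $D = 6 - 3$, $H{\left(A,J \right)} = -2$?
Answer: $-39858$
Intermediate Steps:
$O = -140$ ($O = 20 \left(-7\right) = -140$)
$D = 3$
$s{\left(n,I \right)} = -6 + n$ ($s{\left(n,I \right)} = n - 6 = -6 + n$)
$s{\left(O,-12 \right)} 273 = \left(-6 - 140\right) 273 = \left(-146\right) 273 = -39858$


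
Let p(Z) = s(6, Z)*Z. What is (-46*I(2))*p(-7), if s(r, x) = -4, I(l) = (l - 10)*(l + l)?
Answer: 41216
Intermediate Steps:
I(l) = 2*l*(-10 + l) (I(l) = (-10 + l)*(2*l) = 2*l*(-10 + l))
p(Z) = -4*Z
(-46*I(2))*p(-7) = (-92*2*(-10 + 2))*(-4*(-7)) = -92*2*(-8)*28 = -46*(-32)*28 = 1472*28 = 41216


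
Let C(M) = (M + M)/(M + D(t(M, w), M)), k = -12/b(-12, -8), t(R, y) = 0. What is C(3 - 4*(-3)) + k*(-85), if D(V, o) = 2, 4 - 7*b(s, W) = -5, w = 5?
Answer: 40550/51 ≈ 795.10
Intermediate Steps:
b(s, W) = 9/7 (b(s, W) = 4/7 - 1/7*(-5) = 4/7 + 5/7 = 9/7)
k = -28/3 (k = -12/9/7 = -12*7/9 = -28/3 ≈ -9.3333)
C(M) = 2*M/(2 + M) (C(M) = (M + M)/(M + 2) = (2*M)/(2 + M) = 2*M/(2 + M))
C(3 - 4*(-3)) + k*(-85) = 2*(3 - 4*(-3))/(2 + (3 - 4*(-3))) - 28/3*(-85) = 2*(3 + 12)/(2 + (3 + 12)) + 2380/3 = 2*15/(2 + 15) + 2380/3 = 2*15/17 + 2380/3 = 2*15*(1/17) + 2380/3 = 30/17 + 2380/3 = 40550/51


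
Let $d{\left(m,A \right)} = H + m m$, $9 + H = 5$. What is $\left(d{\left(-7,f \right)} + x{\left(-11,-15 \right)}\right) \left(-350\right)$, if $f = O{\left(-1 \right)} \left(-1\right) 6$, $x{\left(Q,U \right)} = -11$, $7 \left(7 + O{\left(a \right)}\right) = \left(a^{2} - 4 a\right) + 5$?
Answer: $-11900$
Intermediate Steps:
$H = -4$ ($H = -9 + 5 = -4$)
$O{\left(a \right)} = - \frac{44}{7} - \frac{4 a}{7} + \frac{a^{2}}{7}$ ($O{\left(a \right)} = -7 + \frac{\left(a^{2} - 4 a\right) + 5}{7} = -7 + \frac{5 + a^{2} - 4 a}{7} = -7 + \left(\frac{5}{7} - \frac{4 a}{7} + \frac{a^{2}}{7}\right) = - \frac{44}{7} - \frac{4 a}{7} + \frac{a^{2}}{7}$)
$f = \frac{234}{7}$ ($f = \left(- \frac{44}{7} - - \frac{4}{7} + \frac{\left(-1\right)^{2}}{7}\right) \left(-1\right) 6 = \left(- \frac{44}{7} + \frac{4}{7} + \frac{1}{7} \cdot 1\right) \left(-1\right) 6 = \left(- \frac{44}{7} + \frac{4}{7} + \frac{1}{7}\right) \left(-1\right) 6 = \left(- \frac{39}{7}\right) \left(-1\right) 6 = \frac{39}{7} \cdot 6 = \frac{234}{7} \approx 33.429$)
$d{\left(m,A \right)} = -4 + m^{2}$ ($d{\left(m,A \right)} = -4 + m m = -4 + m^{2}$)
$\left(d{\left(-7,f \right)} + x{\left(-11,-15 \right)}\right) \left(-350\right) = \left(\left(-4 + \left(-7\right)^{2}\right) - 11\right) \left(-350\right) = \left(\left(-4 + 49\right) - 11\right) \left(-350\right) = \left(45 - 11\right) \left(-350\right) = 34 \left(-350\right) = -11900$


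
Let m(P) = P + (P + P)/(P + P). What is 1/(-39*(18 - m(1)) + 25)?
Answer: -1/599 ≈ -0.0016694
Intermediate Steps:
m(P) = 1 + P (m(P) = P + (2*P)/((2*P)) = P + (2*P)*(1/(2*P)) = P + 1 = 1 + P)
1/(-39*(18 - m(1)) + 25) = 1/(-39*(18 - (1 + 1)) + 25) = 1/(-39*(18 - 1*2) + 25) = 1/(-39*(18 - 2) + 25) = 1/(-39*16 + 25) = 1/(-624 + 25) = 1/(-599) = -1/599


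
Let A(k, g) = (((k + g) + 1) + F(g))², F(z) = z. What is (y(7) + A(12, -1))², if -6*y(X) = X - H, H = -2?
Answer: 57121/4 ≈ 14280.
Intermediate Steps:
y(X) = -⅓ - X/6 (y(X) = -(X - 1*(-2))/6 = -(X + 2)/6 = -(2 + X)/6 = -⅓ - X/6)
A(k, g) = (1 + k + 2*g)² (A(k, g) = (((k + g) + 1) + g)² = (((g + k) + 1) + g)² = ((1 + g + k) + g)² = (1 + k + 2*g)²)
(y(7) + A(12, -1))² = ((-⅓ - ⅙*7) + (1 + 12 + 2*(-1))²)² = ((-⅓ - 7/6) + (1 + 12 - 2)²)² = (-3/2 + 11²)² = (-3/2 + 121)² = (239/2)² = 57121/4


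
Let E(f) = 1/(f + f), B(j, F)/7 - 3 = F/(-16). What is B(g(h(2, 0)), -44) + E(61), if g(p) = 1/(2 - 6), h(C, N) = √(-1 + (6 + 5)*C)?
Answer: 9823/244 ≈ 40.258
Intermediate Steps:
h(C, N) = √(-1 + 11*C)
g(p) = -¼ (g(p) = 1/(-4) = -¼)
B(j, F) = 21 - 7*F/16 (B(j, F) = 21 + 7*(F/(-16)) = 21 + 7*(F*(-1/16)) = 21 + 7*(-F/16) = 21 - 7*F/16)
E(f) = 1/(2*f)
B(g(h(2, 0)), -44) + E(61) = (21 - 7/16*(-44)) + (½)/61 = (21 + 77/4) + (½)*(1/61) = 161/4 + 1/122 = 9823/244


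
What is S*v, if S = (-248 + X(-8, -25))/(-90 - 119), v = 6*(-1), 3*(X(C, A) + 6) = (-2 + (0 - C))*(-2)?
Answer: -1548/209 ≈ -7.4067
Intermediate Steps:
X(C, A) = -14/3 + 2*C/3 (X(C, A) = -6 + ((-2 + (0 - C))*(-2))/3 = -6 + ((-2 - C)*(-2))/3 = -6 + (4 + 2*C)/3 = -6 + (4/3 + 2*C/3) = -14/3 + 2*C/3)
v = -6
S = 258/209 (S = (-248 + (-14/3 + (⅔)*(-8)))/(-90 - 119) = (-248 + (-14/3 - 16/3))/(-209) = (-248 - 10)*(-1/209) = -258*(-1/209) = 258/209 ≈ 1.2344)
S*v = (258/209)*(-6) = -1548/209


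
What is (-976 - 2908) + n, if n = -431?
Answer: -4315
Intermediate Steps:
(-976 - 2908) + n = (-976 - 2908) - 431 = -3884 - 431 = -4315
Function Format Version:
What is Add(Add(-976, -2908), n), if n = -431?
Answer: -4315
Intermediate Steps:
Add(Add(-976, -2908), n) = Add(Add(-976, -2908), -431) = Add(-3884, -431) = -4315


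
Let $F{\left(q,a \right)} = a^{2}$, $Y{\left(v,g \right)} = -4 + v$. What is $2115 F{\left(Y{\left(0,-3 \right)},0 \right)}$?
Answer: $0$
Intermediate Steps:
$2115 F{\left(Y{\left(0,-3 \right)},0 \right)} = 2115 \cdot 0^{2} = 2115 \cdot 0 = 0$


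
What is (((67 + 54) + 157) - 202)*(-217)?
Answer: -16492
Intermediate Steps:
(((67 + 54) + 157) - 202)*(-217) = ((121 + 157) - 202)*(-217) = (278 - 202)*(-217) = 76*(-217) = -16492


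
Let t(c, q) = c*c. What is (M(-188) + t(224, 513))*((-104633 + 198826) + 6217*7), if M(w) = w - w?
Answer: 6909837312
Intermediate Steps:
t(c, q) = c²
M(w) = 0
(M(-188) + t(224, 513))*((-104633 + 198826) + 6217*7) = (0 + 224²)*((-104633 + 198826) + 6217*7) = (0 + 50176)*(94193 + 43519) = 50176*137712 = 6909837312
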